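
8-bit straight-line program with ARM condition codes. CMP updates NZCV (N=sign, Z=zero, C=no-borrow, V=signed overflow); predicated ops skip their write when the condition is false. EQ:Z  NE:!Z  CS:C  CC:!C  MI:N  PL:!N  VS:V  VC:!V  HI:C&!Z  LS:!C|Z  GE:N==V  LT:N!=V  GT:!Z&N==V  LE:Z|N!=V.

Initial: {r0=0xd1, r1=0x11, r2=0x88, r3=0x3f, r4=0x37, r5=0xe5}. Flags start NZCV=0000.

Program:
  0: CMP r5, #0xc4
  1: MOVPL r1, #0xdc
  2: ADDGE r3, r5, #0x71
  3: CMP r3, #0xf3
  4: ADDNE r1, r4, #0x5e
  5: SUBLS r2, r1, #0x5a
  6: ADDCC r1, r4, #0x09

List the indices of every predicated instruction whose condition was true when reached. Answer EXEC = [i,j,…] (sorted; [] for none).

EXEC = [1,2,4,5,6]

[0] flags=0010 → (cmp)
[1] flags=0010 PL?T → r1=0xdc
[2] flags=0010 GE?T → r3=0x56
[3] flags=0000 → (cmp)
[4] flags=0000 NE?T → r1=0x95
[5] flags=0000 LS?T → r2=0x3b
[6] flags=0000 CC?T → r1=0x40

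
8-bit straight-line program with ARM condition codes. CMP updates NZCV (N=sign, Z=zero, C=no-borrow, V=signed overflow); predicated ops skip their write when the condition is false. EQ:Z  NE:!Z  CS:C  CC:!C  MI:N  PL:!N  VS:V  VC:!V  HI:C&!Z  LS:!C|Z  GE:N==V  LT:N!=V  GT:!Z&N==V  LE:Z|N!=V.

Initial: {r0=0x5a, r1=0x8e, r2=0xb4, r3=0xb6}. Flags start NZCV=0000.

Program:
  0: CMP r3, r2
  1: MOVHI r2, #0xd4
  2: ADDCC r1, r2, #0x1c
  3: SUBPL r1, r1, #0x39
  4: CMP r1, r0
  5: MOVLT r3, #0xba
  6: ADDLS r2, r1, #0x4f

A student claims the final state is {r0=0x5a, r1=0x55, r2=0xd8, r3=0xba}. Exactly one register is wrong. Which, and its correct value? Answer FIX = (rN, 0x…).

0: ✓ CMP  NZCV=0010
1: ✓ MOVHI  r2←0xd4
2: · ADDCC
3: ✓ SUBPL  r1←0x55
4: ✓ CMP  NZCV=1000
5: ✓ MOVLT  r3←0xba
6: ✓ ADDLS  r2←0xa4

FIX = (r2, 0xa4)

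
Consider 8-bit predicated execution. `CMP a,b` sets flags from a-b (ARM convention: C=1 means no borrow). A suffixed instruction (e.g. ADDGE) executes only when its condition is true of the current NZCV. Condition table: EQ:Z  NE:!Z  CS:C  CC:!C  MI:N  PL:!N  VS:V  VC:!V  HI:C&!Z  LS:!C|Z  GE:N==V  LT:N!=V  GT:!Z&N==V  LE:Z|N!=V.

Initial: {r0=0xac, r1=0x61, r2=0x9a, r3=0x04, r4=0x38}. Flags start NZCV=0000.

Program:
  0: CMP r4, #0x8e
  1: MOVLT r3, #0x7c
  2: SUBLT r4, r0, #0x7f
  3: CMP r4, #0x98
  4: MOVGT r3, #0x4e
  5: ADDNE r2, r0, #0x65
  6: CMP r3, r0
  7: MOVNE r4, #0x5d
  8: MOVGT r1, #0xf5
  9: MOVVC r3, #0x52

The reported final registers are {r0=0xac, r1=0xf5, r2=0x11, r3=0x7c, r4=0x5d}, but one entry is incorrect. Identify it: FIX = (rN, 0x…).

[0] flags=1001 → (cmp)
[1] flags=1001 LT?F → skip
[2] flags=1001 LT?F → skip
[3] flags=1001 → (cmp)
[4] flags=1001 GT?T → r3=0x4e
[5] flags=1001 NE?T → r2=0x11
[6] flags=1001 → (cmp)
[7] flags=1001 NE?T → r4=0x5d
[8] flags=1001 GT?T → r1=0xf5
[9] flags=1001 VC?F → skip

FIX = (r3, 0x4e)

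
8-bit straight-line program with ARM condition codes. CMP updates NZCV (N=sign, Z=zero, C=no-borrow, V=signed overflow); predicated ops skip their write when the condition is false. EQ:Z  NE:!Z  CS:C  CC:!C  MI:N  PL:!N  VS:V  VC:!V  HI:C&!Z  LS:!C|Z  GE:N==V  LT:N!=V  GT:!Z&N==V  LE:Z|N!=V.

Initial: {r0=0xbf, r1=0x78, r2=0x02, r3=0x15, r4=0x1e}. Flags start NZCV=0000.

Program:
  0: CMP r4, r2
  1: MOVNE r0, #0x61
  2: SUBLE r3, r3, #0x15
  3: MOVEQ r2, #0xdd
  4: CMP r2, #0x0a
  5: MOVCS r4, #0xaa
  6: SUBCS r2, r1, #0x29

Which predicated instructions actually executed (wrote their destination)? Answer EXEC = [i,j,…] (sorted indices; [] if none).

EXEC = [1]

[0] flags=0010 → (cmp)
[1] flags=0010 NE?T → r0=0x61
[2] flags=0010 LE?F → skip
[3] flags=0010 EQ?F → skip
[4] flags=1000 → (cmp)
[5] flags=1000 CS?F → skip
[6] flags=1000 CS?F → skip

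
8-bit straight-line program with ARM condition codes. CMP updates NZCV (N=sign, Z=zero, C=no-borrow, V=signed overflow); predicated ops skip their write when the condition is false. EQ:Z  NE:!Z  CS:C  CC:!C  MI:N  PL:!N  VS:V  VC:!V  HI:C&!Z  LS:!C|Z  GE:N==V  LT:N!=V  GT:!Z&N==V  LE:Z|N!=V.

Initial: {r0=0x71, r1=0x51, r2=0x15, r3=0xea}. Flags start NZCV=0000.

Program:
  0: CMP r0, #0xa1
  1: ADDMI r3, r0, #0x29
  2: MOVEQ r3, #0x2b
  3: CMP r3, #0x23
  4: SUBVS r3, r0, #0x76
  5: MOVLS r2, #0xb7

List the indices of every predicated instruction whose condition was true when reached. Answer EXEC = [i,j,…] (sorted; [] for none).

EXEC = [1,4]

0: ✓ CMP  NZCV=1001
1: ✓ ADDMI  r3←0x9a
2: · MOVEQ
3: ✓ CMP  NZCV=0011
4: ✓ SUBVS  r3←0xfb
5: · MOVLS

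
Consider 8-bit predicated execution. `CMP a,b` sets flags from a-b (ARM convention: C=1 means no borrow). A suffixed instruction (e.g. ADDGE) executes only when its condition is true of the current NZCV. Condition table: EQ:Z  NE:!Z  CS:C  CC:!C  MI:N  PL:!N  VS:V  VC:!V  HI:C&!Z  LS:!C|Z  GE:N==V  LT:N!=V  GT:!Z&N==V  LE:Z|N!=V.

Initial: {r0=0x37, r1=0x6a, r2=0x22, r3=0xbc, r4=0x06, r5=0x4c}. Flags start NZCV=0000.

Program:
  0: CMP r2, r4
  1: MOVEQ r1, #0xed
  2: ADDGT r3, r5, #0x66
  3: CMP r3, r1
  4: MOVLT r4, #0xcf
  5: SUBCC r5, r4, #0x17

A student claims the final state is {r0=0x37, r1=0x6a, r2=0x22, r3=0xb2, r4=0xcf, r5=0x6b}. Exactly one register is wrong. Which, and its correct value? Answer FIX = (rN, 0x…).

FIX = (r5, 0x4c)

[0] flags=0010 → (cmp)
[1] flags=0010 EQ?F → skip
[2] flags=0010 GT?T → r3=0xb2
[3] flags=0011 → (cmp)
[4] flags=0011 LT?T → r4=0xcf
[5] flags=0011 CC?F → skip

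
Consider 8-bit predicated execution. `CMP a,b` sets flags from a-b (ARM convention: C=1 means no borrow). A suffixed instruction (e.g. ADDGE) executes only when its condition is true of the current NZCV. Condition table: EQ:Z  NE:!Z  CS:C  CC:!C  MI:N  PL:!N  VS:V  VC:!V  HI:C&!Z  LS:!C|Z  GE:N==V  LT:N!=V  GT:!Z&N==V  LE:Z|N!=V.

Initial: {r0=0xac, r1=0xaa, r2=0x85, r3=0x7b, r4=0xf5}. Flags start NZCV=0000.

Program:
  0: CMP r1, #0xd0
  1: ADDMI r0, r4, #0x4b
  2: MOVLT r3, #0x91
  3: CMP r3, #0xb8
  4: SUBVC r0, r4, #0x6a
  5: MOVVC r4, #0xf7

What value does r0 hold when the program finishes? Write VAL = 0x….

VAL = 0x8b

[0] flags=1000 → (cmp)
[1] flags=1000 MI?T → r0=0x40
[2] flags=1000 LT?T → r3=0x91
[3] flags=1000 → (cmp)
[4] flags=1000 VC?T → r0=0x8b
[5] flags=1000 VC?T → r4=0xf7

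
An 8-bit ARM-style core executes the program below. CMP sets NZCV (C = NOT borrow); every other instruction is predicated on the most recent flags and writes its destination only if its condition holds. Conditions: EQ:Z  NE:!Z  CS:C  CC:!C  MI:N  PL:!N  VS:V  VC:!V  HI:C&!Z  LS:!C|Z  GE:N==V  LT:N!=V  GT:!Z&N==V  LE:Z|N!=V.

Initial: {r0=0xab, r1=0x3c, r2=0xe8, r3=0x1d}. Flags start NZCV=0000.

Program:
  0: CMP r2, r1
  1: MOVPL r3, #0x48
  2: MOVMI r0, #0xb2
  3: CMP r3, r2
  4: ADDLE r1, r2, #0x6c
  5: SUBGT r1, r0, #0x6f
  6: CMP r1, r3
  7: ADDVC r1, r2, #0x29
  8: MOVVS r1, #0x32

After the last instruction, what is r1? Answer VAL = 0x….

[0] flags=1010 → (cmp)
[1] flags=1010 PL?F → skip
[2] flags=1010 MI?T → r0=0xb2
[3] flags=0000 → (cmp)
[4] flags=0000 LE?F → skip
[5] flags=0000 GT?T → r1=0x43
[6] flags=0010 → (cmp)
[7] flags=0010 VC?T → r1=0x11
[8] flags=0010 VS?F → skip

VAL = 0x11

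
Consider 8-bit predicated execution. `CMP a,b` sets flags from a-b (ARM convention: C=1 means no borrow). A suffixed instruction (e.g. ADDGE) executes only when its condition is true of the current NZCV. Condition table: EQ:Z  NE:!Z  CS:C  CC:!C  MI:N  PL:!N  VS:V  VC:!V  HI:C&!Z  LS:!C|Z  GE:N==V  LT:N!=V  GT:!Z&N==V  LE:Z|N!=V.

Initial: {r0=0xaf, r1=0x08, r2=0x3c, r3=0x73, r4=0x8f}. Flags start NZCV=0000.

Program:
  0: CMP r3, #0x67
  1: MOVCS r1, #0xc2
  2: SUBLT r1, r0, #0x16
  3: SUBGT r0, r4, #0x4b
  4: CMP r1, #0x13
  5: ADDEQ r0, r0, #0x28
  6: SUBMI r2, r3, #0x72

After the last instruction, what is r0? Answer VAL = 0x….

0: ✓ CMP  NZCV=0010
1: ✓ MOVCS  r1←0xc2
2: · SUBLT
3: ✓ SUBGT  r0←0x44
4: ✓ CMP  NZCV=1010
5: · ADDEQ
6: ✓ SUBMI  r2←0x01

VAL = 0x44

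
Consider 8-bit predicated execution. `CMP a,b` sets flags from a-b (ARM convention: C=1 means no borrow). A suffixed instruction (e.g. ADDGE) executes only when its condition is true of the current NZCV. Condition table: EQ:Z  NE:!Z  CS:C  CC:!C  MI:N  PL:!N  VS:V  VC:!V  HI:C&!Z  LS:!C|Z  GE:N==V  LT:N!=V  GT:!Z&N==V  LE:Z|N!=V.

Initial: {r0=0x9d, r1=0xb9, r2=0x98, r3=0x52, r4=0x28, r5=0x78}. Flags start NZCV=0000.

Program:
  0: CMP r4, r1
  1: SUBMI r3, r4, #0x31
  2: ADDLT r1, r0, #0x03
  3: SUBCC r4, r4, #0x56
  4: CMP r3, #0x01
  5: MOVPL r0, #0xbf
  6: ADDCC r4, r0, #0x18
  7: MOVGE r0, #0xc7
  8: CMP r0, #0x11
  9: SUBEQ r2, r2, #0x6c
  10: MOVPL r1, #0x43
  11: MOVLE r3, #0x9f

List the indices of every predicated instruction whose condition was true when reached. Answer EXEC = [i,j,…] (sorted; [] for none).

EXEC = [3,5,7,11]

[0] flags=0000 → (cmp)
[1] flags=0000 MI?F → skip
[2] flags=0000 LT?F → skip
[3] flags=0000 CC?T → r4=0xd2
[4] flags=0010 → (cmp)
[5] flags=0010 PL?T → r0=0xbf
[6] flags=0010 CC?F → skip
[7] flags=0010 GE?T → r0=0xc7
[8] flags=1010 → (cmp)
[9] flags=1010 EQ?F → skip
[10] flags=1010 PL?F → skip
[11] flags=1010 LE?T → r3=0x9f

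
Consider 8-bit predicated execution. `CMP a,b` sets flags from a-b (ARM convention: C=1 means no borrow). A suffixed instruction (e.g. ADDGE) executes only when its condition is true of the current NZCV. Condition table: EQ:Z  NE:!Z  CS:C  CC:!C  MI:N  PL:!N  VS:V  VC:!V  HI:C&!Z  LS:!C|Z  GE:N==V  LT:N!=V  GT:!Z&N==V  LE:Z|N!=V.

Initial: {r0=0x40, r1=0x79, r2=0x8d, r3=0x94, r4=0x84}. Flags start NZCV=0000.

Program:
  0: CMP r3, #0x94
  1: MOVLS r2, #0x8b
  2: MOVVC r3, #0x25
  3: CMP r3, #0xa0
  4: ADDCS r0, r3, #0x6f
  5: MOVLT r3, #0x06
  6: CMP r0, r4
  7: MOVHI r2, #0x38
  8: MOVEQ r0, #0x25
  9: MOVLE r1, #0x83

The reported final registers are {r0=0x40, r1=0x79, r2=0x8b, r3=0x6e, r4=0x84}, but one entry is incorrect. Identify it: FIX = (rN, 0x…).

FIX = (r3, 0x25)

0: ✓ CMP  NZCV=0110
1: ✓ MOVLS  r2←0x8b
2: ✓ MOVVC  r3←0x25
3: ✓ CMP  NZCV=1001
4: · ADDCS
5: · MOVLT
6: ✓ CMP  NZCV=1001
7: · MOVHI
8: · MOVEQ
9: · MOVLE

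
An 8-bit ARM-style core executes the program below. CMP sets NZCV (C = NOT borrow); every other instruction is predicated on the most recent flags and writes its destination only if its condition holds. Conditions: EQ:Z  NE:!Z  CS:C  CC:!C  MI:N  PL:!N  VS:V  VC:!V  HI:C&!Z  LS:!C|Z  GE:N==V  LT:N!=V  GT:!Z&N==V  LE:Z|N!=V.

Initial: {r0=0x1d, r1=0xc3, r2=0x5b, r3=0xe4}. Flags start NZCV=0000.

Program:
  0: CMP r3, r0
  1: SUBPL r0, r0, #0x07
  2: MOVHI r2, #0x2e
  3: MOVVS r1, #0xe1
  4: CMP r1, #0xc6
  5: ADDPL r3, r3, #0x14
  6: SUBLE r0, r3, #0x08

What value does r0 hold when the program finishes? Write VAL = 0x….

[0] flags=1010 → (cmp)
[1] flags=1010 PL?F → skip
[2] flags=1010 HI?T → r2=0x2e
[3] flags=1010 VS?F → skip
[4] flags=1000 → (cmp)
[5] flags=1000 PL?F → skip
[6] flags=1000 LE?T → r0=0xdc

VAL = 0xdc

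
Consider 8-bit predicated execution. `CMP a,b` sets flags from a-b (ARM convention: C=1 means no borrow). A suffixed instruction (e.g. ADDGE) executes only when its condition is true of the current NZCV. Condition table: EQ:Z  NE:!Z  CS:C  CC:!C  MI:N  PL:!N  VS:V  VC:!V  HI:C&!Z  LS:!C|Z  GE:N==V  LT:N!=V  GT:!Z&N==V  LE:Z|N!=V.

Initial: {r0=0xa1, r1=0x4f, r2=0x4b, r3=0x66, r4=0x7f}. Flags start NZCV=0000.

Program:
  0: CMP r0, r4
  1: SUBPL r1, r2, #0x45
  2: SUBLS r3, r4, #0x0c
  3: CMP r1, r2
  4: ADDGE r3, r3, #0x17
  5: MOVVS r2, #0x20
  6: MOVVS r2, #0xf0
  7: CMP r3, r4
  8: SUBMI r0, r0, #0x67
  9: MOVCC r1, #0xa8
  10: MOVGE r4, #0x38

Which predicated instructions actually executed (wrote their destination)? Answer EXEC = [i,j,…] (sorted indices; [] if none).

EXEC = [1,8,9]

[0] flags=0011 → (cmp)
[1] flags=0011 PL?T → r1=0x06
[2] flags=0011 LS?F → skip
[3] flags=1000 → (cmp)
[4] flags=1000 GE?F → skip
[5] flags=1000 VS?F → skip
[6] flags=1000 VS?F → skip
[7] flags=1000 → (cmp)
[8] flags=1000 MI?T → r0=0x3a
[9] flags=1000 CC?T → r1=0xa8
[10] flags=1000 GE?F → skip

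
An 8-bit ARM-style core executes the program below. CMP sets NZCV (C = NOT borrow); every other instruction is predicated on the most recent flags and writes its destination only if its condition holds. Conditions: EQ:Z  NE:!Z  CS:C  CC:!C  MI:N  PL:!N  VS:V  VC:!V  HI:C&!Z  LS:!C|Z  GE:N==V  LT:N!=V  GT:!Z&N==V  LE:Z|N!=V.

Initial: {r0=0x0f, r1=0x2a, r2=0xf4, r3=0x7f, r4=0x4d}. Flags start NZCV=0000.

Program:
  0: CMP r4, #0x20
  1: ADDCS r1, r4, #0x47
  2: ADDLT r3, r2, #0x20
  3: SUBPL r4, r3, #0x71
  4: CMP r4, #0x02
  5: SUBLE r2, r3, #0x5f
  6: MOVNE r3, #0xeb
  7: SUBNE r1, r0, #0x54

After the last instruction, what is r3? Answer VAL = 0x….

VAL = 0xeb

[0] flags=0010 → (cmp)
[1] flags=0010 CS?T → r1=0x94
[2] flags=0010 LT?F → skip
[3] flags=0010 PL?T → r4=0x0e
[4] flags=0010 → (cmp)
[5] flags=0010 LE?F → skip
[6] flags=0010 NE?T → r3=0xeb
[7] flags=0010 NE?T → r1=0xbb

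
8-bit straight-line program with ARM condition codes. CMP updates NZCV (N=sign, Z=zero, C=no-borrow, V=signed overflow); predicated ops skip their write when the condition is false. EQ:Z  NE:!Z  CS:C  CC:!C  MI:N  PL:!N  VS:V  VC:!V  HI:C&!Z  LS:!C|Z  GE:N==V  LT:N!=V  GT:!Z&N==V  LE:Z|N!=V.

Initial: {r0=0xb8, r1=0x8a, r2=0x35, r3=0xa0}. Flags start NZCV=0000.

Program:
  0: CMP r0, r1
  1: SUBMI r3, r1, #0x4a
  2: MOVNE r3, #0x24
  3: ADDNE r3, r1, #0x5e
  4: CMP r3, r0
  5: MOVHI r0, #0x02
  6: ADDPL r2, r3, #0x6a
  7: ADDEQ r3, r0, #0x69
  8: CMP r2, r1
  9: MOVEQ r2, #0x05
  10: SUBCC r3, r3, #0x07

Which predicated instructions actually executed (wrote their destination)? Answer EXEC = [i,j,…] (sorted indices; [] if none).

[0] flags=0010 → (cmp)
[1] flags=0010 MI?F → skip
[2] flags=0010 NE?T → r3=0x24
[3] flags=0010 NE?T → r3=0xe8
[4] flags=0010 → (cmp)
[5] flags=0010 HI?T → r0=0x02
[6] flags=0010 PL?T → r2=0x52
[7] flags=0010 EQ?F → skip
[8] flags=1001 → (cmp)
[9] flags=1001 EQ?F → skip
[10] flags=1001 CC?T → r3=0xe1

EXEC = [2,3,5,6,10]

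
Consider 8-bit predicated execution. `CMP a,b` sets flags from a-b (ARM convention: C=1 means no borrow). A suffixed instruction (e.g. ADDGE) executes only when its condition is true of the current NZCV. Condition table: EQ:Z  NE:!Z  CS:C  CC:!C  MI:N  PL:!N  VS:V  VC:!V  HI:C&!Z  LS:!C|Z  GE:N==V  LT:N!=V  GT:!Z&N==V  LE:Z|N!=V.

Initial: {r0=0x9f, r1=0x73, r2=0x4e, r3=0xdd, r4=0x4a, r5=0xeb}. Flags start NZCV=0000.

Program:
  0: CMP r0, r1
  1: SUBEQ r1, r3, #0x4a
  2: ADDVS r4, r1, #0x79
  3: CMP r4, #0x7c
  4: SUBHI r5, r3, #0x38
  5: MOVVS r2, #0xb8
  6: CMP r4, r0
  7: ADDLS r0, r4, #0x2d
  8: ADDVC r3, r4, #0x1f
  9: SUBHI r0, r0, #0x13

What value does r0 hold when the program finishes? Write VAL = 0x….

0: ✓ CMP  NZCV=0011
1: · SUBEQ
2: ✓ ADDVS  r4←0xec
3: ✓ CMP  NZCV=0011
4: ✓ SUBHI  r5←0xa5
5: ✓ MOVVS  r2←0xb8
6: ✓ CMP  NZCV=0010
7: · ADDLS
8: ✓ ADDVC  r3←0x0b
9: ✓ SUBHI  r0←0x8c

VAL = 0x8c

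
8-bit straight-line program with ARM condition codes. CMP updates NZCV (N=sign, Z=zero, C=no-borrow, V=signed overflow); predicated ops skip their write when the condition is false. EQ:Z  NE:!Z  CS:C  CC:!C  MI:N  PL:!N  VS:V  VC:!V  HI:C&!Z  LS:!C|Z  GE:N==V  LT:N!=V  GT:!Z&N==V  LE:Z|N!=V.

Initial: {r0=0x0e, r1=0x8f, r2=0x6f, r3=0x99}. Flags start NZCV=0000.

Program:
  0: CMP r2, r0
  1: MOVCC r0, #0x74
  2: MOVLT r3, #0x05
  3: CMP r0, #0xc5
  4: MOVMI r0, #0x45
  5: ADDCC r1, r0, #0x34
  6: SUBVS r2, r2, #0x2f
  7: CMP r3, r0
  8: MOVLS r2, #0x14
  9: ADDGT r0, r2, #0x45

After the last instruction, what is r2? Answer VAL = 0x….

VAL = 0x6f

0: ✓ CMP  NZCV=0010
1: · MOVCC
2: · MOVLT
3: ✓ CMP  NZCV=0000
4: · MOVMI
5: ✓ ADDCC  r1←0x42
6: · SUBVS
7: ✓ CMP  NZCV=1010
8: · MOVLS
9: · ADDGT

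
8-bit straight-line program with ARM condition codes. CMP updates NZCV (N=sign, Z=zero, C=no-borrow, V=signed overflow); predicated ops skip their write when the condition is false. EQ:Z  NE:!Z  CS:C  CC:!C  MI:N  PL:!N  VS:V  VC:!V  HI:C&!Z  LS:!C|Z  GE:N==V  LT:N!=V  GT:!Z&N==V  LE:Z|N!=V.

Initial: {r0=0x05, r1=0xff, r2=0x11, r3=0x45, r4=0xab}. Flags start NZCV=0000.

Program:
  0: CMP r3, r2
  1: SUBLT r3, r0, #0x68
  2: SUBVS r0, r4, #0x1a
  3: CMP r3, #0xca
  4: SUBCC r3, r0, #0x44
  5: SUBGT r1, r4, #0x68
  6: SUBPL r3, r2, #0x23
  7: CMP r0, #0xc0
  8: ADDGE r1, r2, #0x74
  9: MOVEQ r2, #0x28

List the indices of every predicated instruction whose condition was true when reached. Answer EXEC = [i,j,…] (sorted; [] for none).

EXEC = [4,5,6,8]

0: ✓ CMP  NZCV=0010
1: · SUBLT
2: · SUBVS
3: ✓ CMP  NZCV=0000
4: ✓ SUBCC  r3←0xc1
5: ✓ SUBGT  r1←0x43
6: ✓ SUBPL  r3←0xee
7: ✓ CMP  NZCV=0000
8: ✓ ADDGE  r1←0x85
9: · MOVEQ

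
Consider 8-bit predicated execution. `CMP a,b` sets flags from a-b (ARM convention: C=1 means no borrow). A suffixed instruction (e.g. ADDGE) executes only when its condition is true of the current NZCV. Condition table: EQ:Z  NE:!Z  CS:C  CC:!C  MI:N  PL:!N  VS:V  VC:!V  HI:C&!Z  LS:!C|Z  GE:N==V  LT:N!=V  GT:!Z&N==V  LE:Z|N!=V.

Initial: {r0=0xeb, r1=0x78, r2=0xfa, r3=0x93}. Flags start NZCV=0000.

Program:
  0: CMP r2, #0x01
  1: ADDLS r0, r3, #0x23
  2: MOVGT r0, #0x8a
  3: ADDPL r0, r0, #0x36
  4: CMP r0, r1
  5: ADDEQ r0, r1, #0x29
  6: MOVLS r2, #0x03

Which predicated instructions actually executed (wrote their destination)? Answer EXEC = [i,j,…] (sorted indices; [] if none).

EXEC = []

0: ✓ CMP  NZCV=1010
1: · ADDLS
2: · MOVGT
3: · ADDPL
4: ✓ CMP  NZCV=0011
5: · ADDEQ
6: · MOVLS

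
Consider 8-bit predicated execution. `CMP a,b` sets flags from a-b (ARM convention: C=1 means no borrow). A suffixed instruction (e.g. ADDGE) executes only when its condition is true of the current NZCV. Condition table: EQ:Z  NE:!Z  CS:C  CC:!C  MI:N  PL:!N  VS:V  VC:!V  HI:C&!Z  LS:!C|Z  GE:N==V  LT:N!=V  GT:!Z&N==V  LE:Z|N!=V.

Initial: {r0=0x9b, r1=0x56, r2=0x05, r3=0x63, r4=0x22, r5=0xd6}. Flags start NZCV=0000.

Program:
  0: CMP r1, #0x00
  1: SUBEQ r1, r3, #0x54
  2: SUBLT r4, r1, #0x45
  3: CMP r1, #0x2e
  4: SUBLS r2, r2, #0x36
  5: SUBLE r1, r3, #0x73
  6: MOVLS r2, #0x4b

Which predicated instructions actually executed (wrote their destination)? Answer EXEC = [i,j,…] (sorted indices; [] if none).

0: ✓ CMP  NZCV=0010
1: · SUBEQ
2: · SUBLT
3: ✓ CMP  NZCV=0010
4: · SUBLS
5: · SUBLE
6: · MOVLS

EXEC = []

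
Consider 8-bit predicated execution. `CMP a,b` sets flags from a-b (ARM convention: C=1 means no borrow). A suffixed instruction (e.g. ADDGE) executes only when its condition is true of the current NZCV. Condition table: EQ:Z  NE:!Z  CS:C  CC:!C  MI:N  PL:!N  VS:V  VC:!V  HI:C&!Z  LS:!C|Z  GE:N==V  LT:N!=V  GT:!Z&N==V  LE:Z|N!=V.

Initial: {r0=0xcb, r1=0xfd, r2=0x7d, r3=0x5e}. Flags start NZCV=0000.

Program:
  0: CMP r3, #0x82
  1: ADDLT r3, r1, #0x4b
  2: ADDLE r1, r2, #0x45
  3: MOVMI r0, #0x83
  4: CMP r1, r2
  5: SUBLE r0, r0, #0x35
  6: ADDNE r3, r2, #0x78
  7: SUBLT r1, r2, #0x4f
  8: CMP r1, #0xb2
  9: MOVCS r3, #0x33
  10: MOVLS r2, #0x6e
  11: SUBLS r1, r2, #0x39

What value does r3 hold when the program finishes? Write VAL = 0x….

[0] flags=1001 → (cmp)
[1] flags=1001 LT?F → skip
[2] flags=1001 LE?F → skip
[3] flags=1001 MI?T → r0=0x83
[4] flags=1010 → (cmp)
[5] flags=1010 LE?T → r0=0x4e
[6] flags=1010 NE?T → r3=0xf5
[7] flags=1010 LT?T → r1=0x2e
[8] flags=0000 → (cmp)
[9] flags=0000 CS?F → skip
[10] flags=0000 LS?T → r2=0x6e
[11] flags=0000 LS?T → r1=0x35

VAL = 0xf5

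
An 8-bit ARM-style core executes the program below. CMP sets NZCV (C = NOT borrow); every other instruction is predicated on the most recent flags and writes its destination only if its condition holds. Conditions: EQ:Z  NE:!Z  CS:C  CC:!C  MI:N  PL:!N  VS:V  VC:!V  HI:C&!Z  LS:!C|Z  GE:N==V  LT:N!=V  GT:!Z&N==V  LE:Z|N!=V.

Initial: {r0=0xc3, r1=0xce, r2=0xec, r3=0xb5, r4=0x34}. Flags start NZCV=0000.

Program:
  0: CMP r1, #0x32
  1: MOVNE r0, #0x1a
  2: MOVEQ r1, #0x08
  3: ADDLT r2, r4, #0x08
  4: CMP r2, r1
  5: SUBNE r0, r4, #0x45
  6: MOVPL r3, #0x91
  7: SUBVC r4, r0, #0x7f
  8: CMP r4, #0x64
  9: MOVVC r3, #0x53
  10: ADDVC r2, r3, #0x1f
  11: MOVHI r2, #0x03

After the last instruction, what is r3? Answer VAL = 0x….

[0] flags=1010 → (cmp)
[1] flags=1010 NE?T → r0=0x1a
[2] flags=1010 EQ?F → skip
[3] flags=1010 LT?T → r2=0x3c
[4] flags=0000 → (cmp)
[5] flags=0000 NE?T → r0=0xef
[6] flags=0000 PL?T → r3=0x91
[7] flags=0000 VC?T → r4=0x70
[8] flags=0010 → (cmp)
[9] flags=0010 VC?T → r3=0x53
[10] flags=0010 VC?T → r2=0x72
[11] flags=0010 HI?T → r2=0x03

VAL = 0x53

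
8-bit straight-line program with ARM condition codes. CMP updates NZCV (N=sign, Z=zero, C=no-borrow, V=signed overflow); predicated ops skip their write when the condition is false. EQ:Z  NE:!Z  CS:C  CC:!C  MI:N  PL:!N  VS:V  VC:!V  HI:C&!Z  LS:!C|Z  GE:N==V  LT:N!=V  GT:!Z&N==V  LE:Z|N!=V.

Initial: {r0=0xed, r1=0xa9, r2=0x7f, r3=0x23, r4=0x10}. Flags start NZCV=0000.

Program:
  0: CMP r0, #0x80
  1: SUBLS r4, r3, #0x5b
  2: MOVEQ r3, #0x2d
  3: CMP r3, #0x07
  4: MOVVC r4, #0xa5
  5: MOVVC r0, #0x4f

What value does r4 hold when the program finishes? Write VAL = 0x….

VAL = 0xa5

[0] flags=0010 → (cmp)
[1] flags=0010 LS?F → skip
[2] flags=0010 EQ?F → skip
[3] flags=0010 → (cmp)
[4] flags=0010 VC?T → r4=0xa5
[5] flags=0010 VC?T → r0=0x4f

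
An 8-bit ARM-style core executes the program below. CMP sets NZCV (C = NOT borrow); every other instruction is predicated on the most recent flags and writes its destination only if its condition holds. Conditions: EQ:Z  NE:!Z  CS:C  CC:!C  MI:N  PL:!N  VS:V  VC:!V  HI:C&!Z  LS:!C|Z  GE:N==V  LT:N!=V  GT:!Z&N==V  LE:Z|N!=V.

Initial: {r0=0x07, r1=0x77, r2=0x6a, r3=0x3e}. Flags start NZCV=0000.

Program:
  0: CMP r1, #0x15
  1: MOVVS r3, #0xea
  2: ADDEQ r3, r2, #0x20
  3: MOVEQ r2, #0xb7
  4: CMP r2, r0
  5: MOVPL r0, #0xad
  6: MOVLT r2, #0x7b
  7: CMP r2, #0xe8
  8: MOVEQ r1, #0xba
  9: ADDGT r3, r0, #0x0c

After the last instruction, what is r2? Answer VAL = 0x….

VAL = 0x6a

0: ✓ CMP  NZCV=0010
1: · MOVVS
2: · ADDEQ
3: · MOVEQ
4: ✓ CMP  NZCV=0010
5: ✓ MOVPL  r0←0xad
6: · MOVLT
7: ✓ CMP  NZCV=1001
8: · MOVEQ
9: ✓ ADDGT  r3←0xb9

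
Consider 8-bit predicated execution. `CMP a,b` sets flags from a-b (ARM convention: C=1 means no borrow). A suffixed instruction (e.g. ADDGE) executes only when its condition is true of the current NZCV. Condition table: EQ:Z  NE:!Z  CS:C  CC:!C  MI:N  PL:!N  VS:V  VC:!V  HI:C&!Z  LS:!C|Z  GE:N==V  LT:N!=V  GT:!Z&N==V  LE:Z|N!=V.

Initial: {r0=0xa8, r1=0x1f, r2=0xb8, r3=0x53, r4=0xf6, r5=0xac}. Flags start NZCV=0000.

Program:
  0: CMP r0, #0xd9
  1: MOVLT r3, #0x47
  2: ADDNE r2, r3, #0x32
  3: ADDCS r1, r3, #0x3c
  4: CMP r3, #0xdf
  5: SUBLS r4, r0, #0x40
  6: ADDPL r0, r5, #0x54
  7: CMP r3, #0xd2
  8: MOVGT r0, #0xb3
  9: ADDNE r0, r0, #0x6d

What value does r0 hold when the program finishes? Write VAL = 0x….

VAL = 0x20

0: ✓ CMP  NZCV=1000
1: ✓ MOVLT  r3←0x47
2: ✓ ADDNE  r2←0x79
3: · ADDCS
4: ✓ CMP  NZCV=0000
5: ✓ SUBLS  r4←0x68
6: ✓ ADDPL  r0←0x00
7: ✓ CMP  NZCV=0000
8: ✓ MOVGT  r0←0xb3
9: ✓ ADDNE  r0←0x20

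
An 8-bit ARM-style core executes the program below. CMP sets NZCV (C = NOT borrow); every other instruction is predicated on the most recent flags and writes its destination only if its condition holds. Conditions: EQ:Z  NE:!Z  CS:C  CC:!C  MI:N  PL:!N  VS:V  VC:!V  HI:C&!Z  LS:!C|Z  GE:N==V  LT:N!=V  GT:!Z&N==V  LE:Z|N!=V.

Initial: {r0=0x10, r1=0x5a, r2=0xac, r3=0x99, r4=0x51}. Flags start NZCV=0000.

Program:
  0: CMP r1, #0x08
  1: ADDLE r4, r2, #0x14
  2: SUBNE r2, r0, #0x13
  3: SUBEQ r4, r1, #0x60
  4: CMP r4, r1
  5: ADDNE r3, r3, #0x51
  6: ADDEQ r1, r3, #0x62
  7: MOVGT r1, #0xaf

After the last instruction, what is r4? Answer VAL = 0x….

[0] flags=0010 → (cmp)
[1] flags=0010 LE?F → skip
[2] flags=0010 NE?T → r2=0xfd
[3] flags=0010 EQ?F → skip
[4] flags=1000 → (cmp)
[5] flags=1000 NE?T → r3=0xea
[6] flags=1000 EQ?F → skip
[7] flags=1000 GT?F → skip

VAL = 0x51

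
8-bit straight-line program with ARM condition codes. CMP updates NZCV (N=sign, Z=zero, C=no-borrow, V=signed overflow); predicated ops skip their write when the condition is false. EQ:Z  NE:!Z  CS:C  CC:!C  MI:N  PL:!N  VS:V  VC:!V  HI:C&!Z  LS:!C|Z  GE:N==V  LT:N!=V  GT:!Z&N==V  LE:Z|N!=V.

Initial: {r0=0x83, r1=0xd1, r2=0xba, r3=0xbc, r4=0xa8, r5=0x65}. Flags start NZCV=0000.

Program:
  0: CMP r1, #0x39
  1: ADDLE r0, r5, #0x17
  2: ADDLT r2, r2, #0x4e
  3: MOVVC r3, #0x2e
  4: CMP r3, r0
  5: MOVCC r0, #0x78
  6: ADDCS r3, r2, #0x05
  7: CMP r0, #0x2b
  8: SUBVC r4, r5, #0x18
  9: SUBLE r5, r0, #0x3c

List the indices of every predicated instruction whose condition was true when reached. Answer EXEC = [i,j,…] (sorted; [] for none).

0: ✓ CMP  NZCV=1010
1: ✓ ADDLE  r0←0x7c
2: ✓ ADDLT  r2←0x08
3: ✓ MOVVC  r3←0x2e
4: ✓ CMP  NZCV=1000
5: ✓ MOVCC  r0←0x78
6: · ADDCS
7: ✓ CMP  NZCV=0010
8: ✓ SUBVC  r4←0x4d
9: · SUBLE

EXEC = [1,2,3,5,8]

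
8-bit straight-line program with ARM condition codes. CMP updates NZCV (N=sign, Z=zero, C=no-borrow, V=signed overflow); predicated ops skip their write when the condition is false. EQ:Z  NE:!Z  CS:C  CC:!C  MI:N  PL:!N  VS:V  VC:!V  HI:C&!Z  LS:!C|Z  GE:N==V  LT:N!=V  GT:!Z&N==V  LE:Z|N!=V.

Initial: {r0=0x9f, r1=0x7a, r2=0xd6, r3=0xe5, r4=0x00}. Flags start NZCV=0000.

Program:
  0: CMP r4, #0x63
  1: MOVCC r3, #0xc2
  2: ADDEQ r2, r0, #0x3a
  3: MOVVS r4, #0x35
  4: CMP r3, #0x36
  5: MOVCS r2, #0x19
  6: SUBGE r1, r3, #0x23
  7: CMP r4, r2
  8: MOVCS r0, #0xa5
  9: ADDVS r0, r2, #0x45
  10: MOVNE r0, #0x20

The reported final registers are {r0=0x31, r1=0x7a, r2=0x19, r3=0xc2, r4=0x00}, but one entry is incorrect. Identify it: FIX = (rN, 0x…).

[0] flags=1000 → (cmp)
[1] flags=1000 CC?T → r3=0xc2
[2] flags=1000 EQ?F → skip
[3] flags=1000 VS?F → skip
[4] flags=1010 → (cmp)
[5] flags=1010 CS?T → r2=0x19
[6] flags=1010 GE?F → skip
[7] flags=1000 → (cmp)
[8] flags=1000 CS?F → skip
[9] flags=1000 VS?F → skip
[10] flags=1000 NE?T → r0=0x20

FIX = (r0, 0x20)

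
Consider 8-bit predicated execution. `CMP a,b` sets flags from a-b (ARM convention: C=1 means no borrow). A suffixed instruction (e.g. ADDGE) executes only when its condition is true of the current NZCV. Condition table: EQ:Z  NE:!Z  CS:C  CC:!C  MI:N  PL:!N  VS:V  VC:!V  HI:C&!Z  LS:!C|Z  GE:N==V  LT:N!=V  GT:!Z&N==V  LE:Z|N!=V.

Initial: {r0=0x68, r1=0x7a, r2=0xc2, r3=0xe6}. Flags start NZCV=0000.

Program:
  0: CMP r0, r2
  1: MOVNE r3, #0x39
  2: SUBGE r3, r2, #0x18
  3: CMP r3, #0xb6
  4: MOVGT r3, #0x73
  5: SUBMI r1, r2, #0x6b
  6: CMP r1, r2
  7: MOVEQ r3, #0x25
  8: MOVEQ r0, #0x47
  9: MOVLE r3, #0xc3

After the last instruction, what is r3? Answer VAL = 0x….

VAL = 0xaa

[0] flags=1001 → (cmp)
[1] flags=1001 NE?T → r3=0x39
[2] flags=1001 GE?T → r3=0xaa
[3] flags=1000 → (cmp)
[4] flags=1000 GT?F → skip
[5] flags=1000 MI?T → r1=0x57
[6] flags=1001 → (cmp)
[7] flags=1001 EQ?F → skip
[8] flags=1001 EQ?F → skip
[9] flags=1001 LE?F → skip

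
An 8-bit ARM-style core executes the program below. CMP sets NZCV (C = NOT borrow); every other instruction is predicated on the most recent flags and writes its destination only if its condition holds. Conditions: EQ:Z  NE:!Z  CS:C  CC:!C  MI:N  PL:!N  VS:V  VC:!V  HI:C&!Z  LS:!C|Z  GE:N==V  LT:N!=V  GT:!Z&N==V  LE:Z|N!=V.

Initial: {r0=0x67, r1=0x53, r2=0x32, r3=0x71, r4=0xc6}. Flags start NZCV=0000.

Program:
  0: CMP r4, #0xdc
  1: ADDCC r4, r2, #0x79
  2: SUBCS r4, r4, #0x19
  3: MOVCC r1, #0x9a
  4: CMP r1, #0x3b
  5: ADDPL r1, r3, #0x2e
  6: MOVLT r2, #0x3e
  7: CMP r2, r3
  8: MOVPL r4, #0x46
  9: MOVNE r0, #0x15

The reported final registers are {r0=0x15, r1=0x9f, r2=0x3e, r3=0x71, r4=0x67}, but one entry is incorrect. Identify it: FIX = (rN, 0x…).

FIX = (r4, 0xab)

0: ✓ CMP  NZCV=1000
1: ✓ ADDCC  r4←0xab
2: · SUBCS
3: ✓ MOVCC  r1←0x9a
4: ✓ CMP  NZCV=0011
5: ✓ ADDPL  r1←0x9f
6: ✓ MOVLT  r2←0x3e
7: ✓ CMP  NZCV=1000
8: · MOVPL
9: ✓ MOVNE  r0←0x15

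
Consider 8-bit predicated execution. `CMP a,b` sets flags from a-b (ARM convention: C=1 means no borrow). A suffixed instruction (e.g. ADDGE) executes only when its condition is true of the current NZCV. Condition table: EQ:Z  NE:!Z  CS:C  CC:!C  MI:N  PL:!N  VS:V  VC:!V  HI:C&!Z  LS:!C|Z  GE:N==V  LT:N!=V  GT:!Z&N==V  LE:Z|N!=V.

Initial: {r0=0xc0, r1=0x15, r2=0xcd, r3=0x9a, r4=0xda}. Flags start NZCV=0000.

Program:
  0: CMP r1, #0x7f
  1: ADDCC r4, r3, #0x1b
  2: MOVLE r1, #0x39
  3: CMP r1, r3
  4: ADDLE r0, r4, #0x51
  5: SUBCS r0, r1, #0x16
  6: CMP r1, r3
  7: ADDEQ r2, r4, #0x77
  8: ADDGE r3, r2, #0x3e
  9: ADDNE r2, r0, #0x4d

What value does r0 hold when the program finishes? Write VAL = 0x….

VAL = 0xc0

[0] flags=1000 → (cmp)
[1] flags=1000 CC?T → r4=0xb5
[2] flags=1000 LE?T → r1=0x39
[3] flags=1001 → (cmp)
[4] flags=1001 LE?F → skip
[5] flags=1001 CS?F → skip
[6] flags=1001 → (cmp)
[7] flags=1001 EQ?F → skip
[8] flags=1001 GE?T → r3=0x0b
[9] flags=1001 NE?T → r2=0x0d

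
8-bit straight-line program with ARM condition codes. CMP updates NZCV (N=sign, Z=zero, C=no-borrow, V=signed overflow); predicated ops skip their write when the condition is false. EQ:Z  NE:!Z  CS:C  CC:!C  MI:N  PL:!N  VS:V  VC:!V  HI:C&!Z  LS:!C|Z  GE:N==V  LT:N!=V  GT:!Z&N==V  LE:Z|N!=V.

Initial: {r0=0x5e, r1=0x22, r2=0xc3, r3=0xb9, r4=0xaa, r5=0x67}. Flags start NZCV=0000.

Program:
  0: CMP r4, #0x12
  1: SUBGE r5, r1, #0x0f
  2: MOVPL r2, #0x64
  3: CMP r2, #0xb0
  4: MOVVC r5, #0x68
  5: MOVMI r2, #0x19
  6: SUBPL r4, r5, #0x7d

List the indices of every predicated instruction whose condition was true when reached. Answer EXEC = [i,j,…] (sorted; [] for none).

EXEC = [4,6]

[0] flags=1010 → (cmp)
[1] flags=1010 GE?F → skip
[2] flags=1010 PL?F → skip
[3] flags=0010 → (cmp)
[4] flags=0010 VC?T → r5=0x68
[5] flags=0010 MI?F → skip
[6] flags=0010 PL?T → r4=0xeb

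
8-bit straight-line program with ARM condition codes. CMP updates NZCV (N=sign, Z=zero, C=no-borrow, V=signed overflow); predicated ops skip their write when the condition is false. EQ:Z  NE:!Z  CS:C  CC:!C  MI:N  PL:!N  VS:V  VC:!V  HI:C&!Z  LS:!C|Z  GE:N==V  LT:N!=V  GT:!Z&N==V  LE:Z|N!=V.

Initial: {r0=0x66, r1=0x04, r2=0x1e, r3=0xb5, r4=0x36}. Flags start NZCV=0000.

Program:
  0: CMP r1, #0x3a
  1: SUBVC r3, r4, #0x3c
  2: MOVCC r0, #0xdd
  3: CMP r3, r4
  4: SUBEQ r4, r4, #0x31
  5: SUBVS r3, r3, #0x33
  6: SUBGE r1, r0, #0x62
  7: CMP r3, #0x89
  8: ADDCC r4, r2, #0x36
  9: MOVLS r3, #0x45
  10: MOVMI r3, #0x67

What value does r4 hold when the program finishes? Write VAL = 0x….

VAL = 0x36

[0] flags=1000 → (cmp)
[1] flags=1000 VC?T → r3=0xfa
[2] flags=1000 CC?T → r0=0xdd
[3] flags=1010 → (cmp)
[4] flags=1010 EQ?F → skip
[5] flags=1010 VS?F → skip
[6] flags=1010 GE?F → skip
[7] flags=0010 → (cmp)
[8] flags=0010 CC?F → skip
[9] flags=0010 LS?F → skip
[10] flags=0010 MI?F → skip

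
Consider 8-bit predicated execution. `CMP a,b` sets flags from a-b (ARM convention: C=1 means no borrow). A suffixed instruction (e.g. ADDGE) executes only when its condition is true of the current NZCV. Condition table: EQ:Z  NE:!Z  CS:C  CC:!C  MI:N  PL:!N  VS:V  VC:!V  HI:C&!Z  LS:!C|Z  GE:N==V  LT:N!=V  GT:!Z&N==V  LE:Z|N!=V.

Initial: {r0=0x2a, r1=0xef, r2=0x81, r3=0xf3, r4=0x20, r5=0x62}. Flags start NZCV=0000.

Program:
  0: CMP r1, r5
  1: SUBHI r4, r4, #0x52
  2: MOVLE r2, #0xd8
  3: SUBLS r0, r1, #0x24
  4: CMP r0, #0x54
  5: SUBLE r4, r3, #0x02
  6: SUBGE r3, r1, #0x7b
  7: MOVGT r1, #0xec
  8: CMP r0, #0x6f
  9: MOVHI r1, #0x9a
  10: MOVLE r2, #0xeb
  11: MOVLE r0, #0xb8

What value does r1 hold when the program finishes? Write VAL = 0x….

VAL = 0xef

0: ✓ CMP  NZCV=1010
1: ✓ SUBHI  r4←0xce
2: ✓ MOVLE  r2←0xd8
3: · SUBLS
4: ✓ CMP  NZCV=1000
5: ✓ SUBLE  r4←0xf1
6: · SUBGE
7: · MOVGT
8: ✓ CMP  NZCV=1000
9: · MOVHI
10: ✓ MOVLE  r2←0xeb
11: ✓ MOVLE  r0←0xb8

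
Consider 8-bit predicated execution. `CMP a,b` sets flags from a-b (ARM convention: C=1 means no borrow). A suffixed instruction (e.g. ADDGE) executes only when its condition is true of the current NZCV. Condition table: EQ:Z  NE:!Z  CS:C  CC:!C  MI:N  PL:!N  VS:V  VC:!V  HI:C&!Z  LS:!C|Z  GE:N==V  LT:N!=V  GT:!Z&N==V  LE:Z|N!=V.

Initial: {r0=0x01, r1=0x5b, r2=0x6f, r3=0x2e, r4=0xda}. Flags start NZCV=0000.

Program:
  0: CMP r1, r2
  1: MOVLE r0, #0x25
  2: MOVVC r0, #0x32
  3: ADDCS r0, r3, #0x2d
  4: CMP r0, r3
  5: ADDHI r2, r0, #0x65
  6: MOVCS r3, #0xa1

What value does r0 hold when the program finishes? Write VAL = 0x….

[0] flags=1000 → (cmp)
[1] flags=1000 LE?T → r0=0x25
[2] flags=1000 VC?T → r0=0x32
[3] flags=1000 CS?F → skip
[4] flags=0010 → (cmp)
[5] flags=0010 HI?T → r2=0x97
[6] flags=0010 CS?T → r3=0xa1

VAL = 0x32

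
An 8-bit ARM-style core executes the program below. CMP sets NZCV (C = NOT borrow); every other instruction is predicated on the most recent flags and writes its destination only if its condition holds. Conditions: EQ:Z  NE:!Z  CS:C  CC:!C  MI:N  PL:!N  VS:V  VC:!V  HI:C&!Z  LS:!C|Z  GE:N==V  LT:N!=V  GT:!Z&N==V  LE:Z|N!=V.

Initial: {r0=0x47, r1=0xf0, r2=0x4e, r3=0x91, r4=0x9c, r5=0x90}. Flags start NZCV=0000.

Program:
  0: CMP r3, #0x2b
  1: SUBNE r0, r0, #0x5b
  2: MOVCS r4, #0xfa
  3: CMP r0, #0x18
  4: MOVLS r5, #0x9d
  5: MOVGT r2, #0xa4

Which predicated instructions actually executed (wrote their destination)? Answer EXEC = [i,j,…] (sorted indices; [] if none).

EXEC = [1,2]

0: ✓ CMP  NZCV=0011
1: ✓ SUBNE  r0←0xec
2: ✓ MOVCS  r4←0xfa
3: ✓ CMP  NZCV=1010
4: · MOVLS
5: · MOVGT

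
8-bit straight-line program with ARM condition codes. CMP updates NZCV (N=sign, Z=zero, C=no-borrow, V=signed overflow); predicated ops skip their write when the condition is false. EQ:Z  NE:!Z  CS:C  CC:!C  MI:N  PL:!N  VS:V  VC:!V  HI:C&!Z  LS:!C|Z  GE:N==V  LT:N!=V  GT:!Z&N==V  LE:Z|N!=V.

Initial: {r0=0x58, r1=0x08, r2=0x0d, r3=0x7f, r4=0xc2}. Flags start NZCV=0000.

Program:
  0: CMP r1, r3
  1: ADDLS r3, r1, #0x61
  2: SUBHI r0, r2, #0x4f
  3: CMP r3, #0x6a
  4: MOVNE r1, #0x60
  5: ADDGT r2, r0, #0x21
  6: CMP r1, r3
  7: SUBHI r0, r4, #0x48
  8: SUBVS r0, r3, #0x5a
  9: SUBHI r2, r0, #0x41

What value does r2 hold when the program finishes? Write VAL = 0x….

0: ✓ CMP  NZCV=1000
1: ✓ ADDLS  r3←0x69
2: · SUBHI
3: ✓ CMP  NZCV=1000
4: ✓ MOVNE  r1←0x60
5: · ADDGT
6: ✓ CMP  NZCV=1000
7: · SUBHI
8: · SUBVS
9: · SUBHI

VAL = 0x0d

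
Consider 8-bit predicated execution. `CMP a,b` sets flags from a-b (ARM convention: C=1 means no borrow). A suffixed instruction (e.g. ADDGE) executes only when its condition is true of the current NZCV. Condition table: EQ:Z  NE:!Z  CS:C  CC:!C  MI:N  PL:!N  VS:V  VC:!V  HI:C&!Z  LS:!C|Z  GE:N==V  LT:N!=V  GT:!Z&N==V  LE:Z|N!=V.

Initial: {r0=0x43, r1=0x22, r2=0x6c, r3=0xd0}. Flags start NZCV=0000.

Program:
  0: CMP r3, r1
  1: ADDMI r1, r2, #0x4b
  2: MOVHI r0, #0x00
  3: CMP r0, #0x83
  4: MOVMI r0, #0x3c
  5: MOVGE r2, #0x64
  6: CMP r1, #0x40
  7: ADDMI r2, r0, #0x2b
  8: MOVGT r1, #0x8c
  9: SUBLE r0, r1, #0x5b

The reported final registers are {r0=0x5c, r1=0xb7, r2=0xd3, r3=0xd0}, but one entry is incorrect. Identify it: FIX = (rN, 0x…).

FIX = (r2, 0x64)

0: ✓ CMP  NZCV=1010
1: ✓ ADDMI  r1←0xb7
2: ✓ MOVHI  r0←0x00
3: ✓ CMP  NZCV=0000
4: · MOVMI
5: ✓ MOVGE  r2←0x64
6: ✓ CMP  NZCV=0011
7: · ADDMI
8: · MOVGT
9: ✓ SUBLE  r0←0x5c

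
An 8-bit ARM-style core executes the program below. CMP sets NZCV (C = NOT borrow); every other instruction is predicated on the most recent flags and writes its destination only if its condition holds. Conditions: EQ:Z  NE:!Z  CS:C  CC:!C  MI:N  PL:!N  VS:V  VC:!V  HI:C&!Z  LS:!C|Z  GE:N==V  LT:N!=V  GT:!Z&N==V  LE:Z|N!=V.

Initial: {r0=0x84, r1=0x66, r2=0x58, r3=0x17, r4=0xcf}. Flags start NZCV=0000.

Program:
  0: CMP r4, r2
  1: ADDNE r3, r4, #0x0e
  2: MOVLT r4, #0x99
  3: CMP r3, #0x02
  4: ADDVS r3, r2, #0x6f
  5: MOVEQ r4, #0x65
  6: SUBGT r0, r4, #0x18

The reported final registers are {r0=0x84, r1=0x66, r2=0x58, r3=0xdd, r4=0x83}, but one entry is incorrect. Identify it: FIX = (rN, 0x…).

[0] flags=0011 → (cmp)
[1] flags=0011 NE?T → r3=0xdd
[2] flags=0011 LT?T → r4=0x99
[3] flags=1010 → (cmp)
[4] flags=1010 VS?F → skip
[5] flags=1010 EQ?F → skip
[6] flags=1010 GT?F → skip

FIX = (r4, 0x99)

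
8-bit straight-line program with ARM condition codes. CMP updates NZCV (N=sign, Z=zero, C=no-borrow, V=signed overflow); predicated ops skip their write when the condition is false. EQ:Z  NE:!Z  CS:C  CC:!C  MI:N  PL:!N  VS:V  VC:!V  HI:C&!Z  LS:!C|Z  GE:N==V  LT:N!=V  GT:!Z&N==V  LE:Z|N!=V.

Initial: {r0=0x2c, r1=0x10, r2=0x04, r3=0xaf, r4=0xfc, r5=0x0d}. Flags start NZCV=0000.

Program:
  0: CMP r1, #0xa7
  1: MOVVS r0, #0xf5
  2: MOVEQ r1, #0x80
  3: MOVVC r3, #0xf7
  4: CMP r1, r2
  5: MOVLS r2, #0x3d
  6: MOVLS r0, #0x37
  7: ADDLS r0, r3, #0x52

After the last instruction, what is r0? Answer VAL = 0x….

VAL = 0x2c

0: ✓ CMP  NZCV=0000
1: · MOVVS
2: · MOVEQ
3: ✓ MOVVC  r3←0xf7
4: ✓ CMP  NZCV=0010
5: · MOVLS
6: · MOVLS
7: · ADDLS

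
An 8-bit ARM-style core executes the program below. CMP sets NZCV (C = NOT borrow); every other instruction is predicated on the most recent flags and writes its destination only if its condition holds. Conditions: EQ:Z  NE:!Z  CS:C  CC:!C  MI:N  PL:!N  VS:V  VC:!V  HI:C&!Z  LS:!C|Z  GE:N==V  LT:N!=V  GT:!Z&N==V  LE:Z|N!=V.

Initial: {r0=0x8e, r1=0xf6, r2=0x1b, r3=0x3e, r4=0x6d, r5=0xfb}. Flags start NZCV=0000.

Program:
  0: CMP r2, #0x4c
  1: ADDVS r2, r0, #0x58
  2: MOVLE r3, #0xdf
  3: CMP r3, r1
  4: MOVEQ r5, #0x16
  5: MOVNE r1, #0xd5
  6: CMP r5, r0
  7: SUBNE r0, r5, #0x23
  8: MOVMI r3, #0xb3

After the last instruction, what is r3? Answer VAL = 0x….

VAL = 0xdf

[0] flags=1000 → (cmp)
[1] flags=1000 VS?F → skip
[2] flags=1000 LE?T → r3=0xdf
[3] flags=1000 → (cmp)
[4] flags=1000 EQ?F → skip
[5] flags=1000 NE?T → r1=0xd5
[6] flags=0010 → (cmp)
[7] flags=0010 NE?T → r0=0xd8
[8] flags=0010 MI?F → skip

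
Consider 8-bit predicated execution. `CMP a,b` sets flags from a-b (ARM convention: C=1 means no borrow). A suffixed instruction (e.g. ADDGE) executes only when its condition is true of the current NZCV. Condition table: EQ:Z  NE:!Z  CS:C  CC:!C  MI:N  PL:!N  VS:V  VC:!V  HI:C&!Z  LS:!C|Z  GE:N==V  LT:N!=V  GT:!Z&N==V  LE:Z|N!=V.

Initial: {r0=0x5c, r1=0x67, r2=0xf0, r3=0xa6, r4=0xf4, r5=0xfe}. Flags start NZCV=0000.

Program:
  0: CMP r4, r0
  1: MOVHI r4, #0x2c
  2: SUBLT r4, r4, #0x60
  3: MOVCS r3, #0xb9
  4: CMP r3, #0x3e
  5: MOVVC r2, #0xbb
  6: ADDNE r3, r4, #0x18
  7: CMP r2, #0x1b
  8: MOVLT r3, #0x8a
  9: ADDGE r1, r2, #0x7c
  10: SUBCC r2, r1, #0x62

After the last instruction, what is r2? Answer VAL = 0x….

VAL = 0xf0

[0] flags=1010 → (cmp)
[1] flags=1010 HI?T → r4=0x2c
[2] flags=1010 LT?T → r4=0xcc
[3] flags=1010 CS?T → r3=0xb9
[4] flags=0011 → (cmp)
[5] flags=0011 VC?F → skip
[6] flags=0011 NE?T → r3=0xe4
[7] flags=1010 → (cmp)
[8] flags=1010 LT?T → r3=0x8a
[9] flags=1010 GE?F → skip
[10] flags=1010 CC?F → skip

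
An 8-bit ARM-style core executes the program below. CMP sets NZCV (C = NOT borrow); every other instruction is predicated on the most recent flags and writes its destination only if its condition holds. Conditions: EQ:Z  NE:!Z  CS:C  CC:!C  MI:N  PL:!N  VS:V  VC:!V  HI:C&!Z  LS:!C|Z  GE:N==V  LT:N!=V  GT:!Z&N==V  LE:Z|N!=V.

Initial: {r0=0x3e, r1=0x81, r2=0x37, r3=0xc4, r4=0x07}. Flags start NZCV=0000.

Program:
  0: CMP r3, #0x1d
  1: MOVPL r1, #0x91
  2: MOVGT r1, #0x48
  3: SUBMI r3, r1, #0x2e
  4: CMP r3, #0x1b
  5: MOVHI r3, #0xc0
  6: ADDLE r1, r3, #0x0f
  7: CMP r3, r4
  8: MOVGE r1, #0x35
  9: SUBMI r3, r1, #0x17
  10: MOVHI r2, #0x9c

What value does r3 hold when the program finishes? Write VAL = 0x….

0: ✓ CMP  NZCV=1010
1: · MOVPL
2: · MOVGT
3: ✓ SUBMI  r3←0x53
4: ✓ CMP  NZCV=0010
5: ✓ MOVHI  r3←0xc0
6: · ADDLE
7: ✓ CMP  NZCV=1010
8: · MOVGE
9: ✓ SUBMI  r3←0x6a
10: ✓ MOVHI  r2←0x9c

VAL = 0x6a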